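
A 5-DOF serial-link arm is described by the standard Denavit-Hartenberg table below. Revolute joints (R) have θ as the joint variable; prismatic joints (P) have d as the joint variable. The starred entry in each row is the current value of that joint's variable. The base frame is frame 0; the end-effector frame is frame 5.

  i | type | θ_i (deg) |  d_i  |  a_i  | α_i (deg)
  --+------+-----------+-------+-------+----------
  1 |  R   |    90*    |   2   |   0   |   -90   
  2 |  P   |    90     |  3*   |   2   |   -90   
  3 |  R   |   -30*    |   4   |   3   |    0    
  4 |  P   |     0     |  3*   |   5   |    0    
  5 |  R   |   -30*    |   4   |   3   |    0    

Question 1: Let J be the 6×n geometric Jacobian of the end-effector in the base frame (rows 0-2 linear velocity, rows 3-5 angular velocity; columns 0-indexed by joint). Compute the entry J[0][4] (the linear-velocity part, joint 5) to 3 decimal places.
1.500

axis z_4 = (-0.0000,-1.0000,-0.0000); lever o_n−o_4 = (-2.5981,-4.0000,-1.5000)
cross product → J_v[:, 4] = (1.5000,-0.0000,-2.5981)
J_ω[:, 4] = z_4
entry J[0][4] = 1.5000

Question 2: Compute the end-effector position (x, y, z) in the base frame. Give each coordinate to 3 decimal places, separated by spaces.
after link 1: o_1 = (0.0000, 0.0000, 2.0000)
after link 2: o_2 = (-3.0000, 0.0000, 0.0000)
after link 3: o_3 = (-4.5000, -4.0000, -2.5981)
after link 4: o_4 = (-7.0000, -7.0000, -6.9282)
after link 5: o_5 = (-9.5981, -11.0000, -8.4282)

-9.598 -11.000 -8.428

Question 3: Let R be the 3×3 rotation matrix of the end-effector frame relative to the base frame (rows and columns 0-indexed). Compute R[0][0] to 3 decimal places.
End-effector x-axis (col 0 of R) = (-0.8660,0.0000,-0.5000)
R[0][0] = -0.8660

-0.866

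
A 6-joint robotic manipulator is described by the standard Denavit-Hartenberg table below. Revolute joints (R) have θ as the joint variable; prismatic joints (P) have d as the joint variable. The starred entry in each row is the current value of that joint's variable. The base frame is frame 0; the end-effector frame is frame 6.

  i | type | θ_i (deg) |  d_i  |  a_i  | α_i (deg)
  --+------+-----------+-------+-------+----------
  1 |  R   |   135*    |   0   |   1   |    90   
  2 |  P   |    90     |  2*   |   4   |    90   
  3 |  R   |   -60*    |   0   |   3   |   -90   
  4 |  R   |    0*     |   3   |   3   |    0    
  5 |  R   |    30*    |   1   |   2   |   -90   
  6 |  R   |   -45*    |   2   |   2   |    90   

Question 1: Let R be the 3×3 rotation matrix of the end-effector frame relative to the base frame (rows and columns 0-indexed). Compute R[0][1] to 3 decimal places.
End-effector y-axis (col 1 of R) = (0.9186,-0.3062,-0.2500)
R[0][1] = 0.9186

0.919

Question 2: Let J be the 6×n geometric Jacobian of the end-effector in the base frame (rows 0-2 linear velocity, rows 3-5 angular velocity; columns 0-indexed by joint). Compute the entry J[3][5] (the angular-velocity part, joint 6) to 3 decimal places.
0.919

axis z_5 = (0.9186,-0.3062,-0.2500); lever o_n−o_5 = (2.0871,-1.3624,1.3371)
cross product → J_v[:, 5] = (-0.7500,-1.7500,-0.6124)
J_ω[:, 5] = z_5
entry J[3][5] = 0.9186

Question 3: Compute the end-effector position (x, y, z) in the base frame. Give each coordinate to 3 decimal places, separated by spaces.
0.181 -3.269 12.667

after link 1: o_1 = (-0.7071, 0.7071, 0.0000)
after link 2: o_2 = (0.7071, 2.1213, 4.0000)
after link 3: o_3 = (-1.1300, 0.2842, 5.5000)
after link 4: o_4 = (-1.9065, -0.4923, 9.5981)
after link 5: o_5 = (-1.9065, -1.9065, 11.3301)
after link 6: o_6 = (0.1806, -3.2688, 12.6672)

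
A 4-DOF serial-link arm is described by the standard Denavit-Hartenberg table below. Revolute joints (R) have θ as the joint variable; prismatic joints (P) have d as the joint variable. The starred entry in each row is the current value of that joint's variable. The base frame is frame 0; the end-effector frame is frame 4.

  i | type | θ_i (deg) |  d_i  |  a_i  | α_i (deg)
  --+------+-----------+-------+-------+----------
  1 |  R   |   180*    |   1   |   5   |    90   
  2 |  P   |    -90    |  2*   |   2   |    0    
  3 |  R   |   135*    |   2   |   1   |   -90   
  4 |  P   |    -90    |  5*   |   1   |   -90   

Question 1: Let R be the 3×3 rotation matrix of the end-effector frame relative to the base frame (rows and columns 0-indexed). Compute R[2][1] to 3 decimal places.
End-effector y-axis (col 1 of R) = (-0.7071,0.0000,-0.7071)
R[2][1] = -0.7071

-0.707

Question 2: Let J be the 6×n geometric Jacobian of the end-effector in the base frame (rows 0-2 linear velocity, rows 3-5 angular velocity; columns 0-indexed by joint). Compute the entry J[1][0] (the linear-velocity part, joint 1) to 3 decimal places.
axis z_0 = ẑ; lever o_n−o_0 = (-2.1716,5.0000,3.2426)
cross product → J_v[:, 0] = (-5.0000,-2.1716,0.0000)
J_ω[:, 0] = z_0
entry J[1][0] = -2.1716

-2.172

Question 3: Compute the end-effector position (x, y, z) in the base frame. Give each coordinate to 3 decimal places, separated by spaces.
-2.172 5.000 3.243

after link 1: o_1 = (-5.0000, 0.0000, 1.0000)
after link 2: o_2 = (-5.0000, 2.0000, -1.0000)
after link 3: o_3 = (-5.7071, 4.0000, -0.2929)
after link 4: o_4 = (-2.1716, 5.0000, 3.2426)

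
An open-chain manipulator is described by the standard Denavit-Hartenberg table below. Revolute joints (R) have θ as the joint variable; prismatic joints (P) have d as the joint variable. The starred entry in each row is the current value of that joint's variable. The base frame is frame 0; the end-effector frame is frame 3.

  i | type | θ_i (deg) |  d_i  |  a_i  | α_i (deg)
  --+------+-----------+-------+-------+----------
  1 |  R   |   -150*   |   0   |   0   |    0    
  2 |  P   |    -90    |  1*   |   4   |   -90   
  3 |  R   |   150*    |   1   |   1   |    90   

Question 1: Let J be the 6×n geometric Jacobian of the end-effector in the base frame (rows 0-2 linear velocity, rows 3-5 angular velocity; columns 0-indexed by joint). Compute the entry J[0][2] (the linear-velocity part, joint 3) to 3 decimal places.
0.250

axis z_2 = (-0.8660,-0.5000,0.0000); lever o_n−o_2 = (-0.4330,-1.2500,-0.5000)
cross product → J_v[:, 2] = (0.2500,-0.4330,0.8660)
J_ω[:, 2] = z_2
entry J[0][2] = 0.2500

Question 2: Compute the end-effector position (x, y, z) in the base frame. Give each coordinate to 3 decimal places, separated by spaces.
-2.433 2.214 0.500

after link 1: o_1 = (0.0000, 0.0000, 0.0000)
after link 2: o_2 = (-2.0000, 3.4641, 1.0000)
after link 3: o_3 = (-2.4330, 2.2141, 0.5000)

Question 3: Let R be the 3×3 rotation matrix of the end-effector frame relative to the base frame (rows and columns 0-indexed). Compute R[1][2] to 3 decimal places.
0.433

End-effector z-axis (col 2 of R) = (-0.2500,0.4330,-0.8660)
R[1][2] = 0.4330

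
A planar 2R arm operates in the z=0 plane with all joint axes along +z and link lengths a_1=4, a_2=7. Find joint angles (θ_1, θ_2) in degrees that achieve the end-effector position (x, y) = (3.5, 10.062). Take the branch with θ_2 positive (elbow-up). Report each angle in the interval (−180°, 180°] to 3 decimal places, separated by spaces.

cos θ_2 = (113.4938−4²−7²)/(2·4·7) = 0.8660; θ_2 = 30.0073° (elbow-up)
β = atan2(10.0620,3.5000) = 70.8201°; ψ = atan2(3.5008,10.0617) = 19.1843°
θ_1 = β − ψ = 51.6358°

51.636 30.007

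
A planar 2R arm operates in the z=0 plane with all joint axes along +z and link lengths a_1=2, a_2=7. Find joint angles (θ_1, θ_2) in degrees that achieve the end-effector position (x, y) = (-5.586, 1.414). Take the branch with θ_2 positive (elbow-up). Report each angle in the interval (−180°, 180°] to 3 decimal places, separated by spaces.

45.009 134.995

cos θ_2 = (33.2028−2²−7²)/(2·2·7) = -0.7070; θ_2 = 134.9948° (elbow-up)
β = atan2(1.4140,-5.5860) = 165.7949°; ψ = atan2(4.9502,-2.9493) = 120.7863°
θ_1 = β − ψ = 45.0087°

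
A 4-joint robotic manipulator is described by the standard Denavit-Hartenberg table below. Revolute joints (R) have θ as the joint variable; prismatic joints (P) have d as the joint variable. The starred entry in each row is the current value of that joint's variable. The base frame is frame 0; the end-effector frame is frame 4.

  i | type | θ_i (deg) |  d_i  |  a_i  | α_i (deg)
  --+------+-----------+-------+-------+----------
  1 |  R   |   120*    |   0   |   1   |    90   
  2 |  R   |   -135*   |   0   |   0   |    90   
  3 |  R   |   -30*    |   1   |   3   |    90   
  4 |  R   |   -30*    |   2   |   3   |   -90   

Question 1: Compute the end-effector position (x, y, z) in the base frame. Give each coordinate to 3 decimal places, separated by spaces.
-3.240 -3.450 -3.075

after link 1: o_1 = (-0.5000, 0.8660, 0.0000)
after link 2: o_2 = (-0.5000, 0.8660, 0.0000)
after link 3: o_3 = (-0.5269, -2.0873, -1.1300)
after link 4: o_4 = (-3.2403, -3.4498, -3.0746)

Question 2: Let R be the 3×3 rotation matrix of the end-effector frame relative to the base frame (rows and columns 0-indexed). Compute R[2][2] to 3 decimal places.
End-effector z-axis (col 2 of R) = (0.2428,-0.9205,0.3062)
R[2][2] = 0.3062

0.306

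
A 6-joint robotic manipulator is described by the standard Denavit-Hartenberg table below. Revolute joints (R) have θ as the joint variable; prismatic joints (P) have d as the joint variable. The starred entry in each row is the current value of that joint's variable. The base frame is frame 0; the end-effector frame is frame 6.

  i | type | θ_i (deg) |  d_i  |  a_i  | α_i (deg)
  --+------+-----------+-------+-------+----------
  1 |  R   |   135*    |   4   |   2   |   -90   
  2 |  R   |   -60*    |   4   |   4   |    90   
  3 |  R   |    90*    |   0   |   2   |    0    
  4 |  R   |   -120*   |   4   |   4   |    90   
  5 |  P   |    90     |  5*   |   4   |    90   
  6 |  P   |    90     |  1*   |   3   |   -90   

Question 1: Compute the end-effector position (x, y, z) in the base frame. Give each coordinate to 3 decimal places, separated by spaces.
4.378 0.470 11.750

after link 1: o_1 = (-1.4142, 1.4142, 4.0000)
after link 2: o_2 = (-5.6569, 0.0000, 7.4641)
after link 3: o_3 = (-7.0711, -1.4142, 7.4641)
after link 4: o_4 = (-4.4321, -1.2247, 12.4641)
after link 5: o_5 = (1.9631, -1.4963, 12.2990)
after link 6: o_6 = (4.3779, 0.4703, 11.7500)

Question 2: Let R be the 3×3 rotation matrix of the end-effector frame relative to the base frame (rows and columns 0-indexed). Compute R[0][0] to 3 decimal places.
0.789

End-effector x-axis (col 0 of R) = (0.7891,0.4356,-0.4330)
R[0][0] = 0.7891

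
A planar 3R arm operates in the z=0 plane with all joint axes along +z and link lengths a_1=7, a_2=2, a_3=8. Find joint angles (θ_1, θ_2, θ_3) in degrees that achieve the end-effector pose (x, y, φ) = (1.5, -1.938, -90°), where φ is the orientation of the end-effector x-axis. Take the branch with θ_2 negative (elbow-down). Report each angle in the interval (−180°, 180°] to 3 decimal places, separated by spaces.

wrist centre = target − a_3·(cos φ, sin φ) = (1.5000, 6.0620)
cos θ_2 = (38.9978−7²−2²)/(2·7·2) = -0.5001; θ_2 = -120.0051° (elbow-down)
β = atan2(6.0620,1.5000) = 76.1017°; ψ = atan2(-1.7320,5.9998) = -16.1017°
θ_1 = β − ψ = 92.2034°
θ_3 = φ − θ_1 − θ_2 = -62.1983° (wrapped to (-180°,180°])

92.203 -120.005 -62.198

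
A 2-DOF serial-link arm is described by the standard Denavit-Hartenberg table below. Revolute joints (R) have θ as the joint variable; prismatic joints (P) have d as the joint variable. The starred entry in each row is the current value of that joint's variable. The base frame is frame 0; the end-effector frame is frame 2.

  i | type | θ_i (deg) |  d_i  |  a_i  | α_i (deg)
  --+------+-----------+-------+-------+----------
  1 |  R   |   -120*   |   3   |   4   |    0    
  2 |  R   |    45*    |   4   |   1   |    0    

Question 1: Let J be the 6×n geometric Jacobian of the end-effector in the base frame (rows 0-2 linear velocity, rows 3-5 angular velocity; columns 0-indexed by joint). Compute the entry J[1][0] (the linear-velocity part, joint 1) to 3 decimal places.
axis z_0 = ẑ; lever o_n−o_0 = (-1.7412,-4.4300,7.0000)
cross product → J_v[:, 0] = (4.4300,-1.7412,0.0000)
J_ω[:, 0] = z_0
entry J[1][0] = -1.7412

-1.741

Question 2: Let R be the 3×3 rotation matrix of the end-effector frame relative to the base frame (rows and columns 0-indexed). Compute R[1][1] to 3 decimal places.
End-effector y-axis (col 1 of R) = (0.9659,0.2588,0.0000)
R[1][1] = 0.2588

0.259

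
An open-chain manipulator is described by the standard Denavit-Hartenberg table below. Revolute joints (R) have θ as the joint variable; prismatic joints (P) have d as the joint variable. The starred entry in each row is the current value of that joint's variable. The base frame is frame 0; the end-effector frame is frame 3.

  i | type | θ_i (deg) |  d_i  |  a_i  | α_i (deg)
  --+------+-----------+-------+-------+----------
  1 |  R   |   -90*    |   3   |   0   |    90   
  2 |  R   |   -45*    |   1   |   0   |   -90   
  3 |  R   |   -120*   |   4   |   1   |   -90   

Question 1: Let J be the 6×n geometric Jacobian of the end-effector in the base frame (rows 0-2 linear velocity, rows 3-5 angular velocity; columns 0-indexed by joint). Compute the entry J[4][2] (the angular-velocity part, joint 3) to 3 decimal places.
axis z_2 = (0.0000,-0.7071,0.7071); lever o_n−o_2 = (-0.8660,-2.4749,3.1820)
cross product → J_v[:, 2] = (-0.5000,-0.6124,-0.6124)
J_ω[:, 2] = z_2
entry J[4][2] = -0.7071

-0.707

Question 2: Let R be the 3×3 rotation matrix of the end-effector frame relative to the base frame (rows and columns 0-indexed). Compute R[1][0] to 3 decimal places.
End-effector x-axis (col 0 of R) = (-0.8660,0.3536,0.3536)
R[1][0] = 0.3536

0.354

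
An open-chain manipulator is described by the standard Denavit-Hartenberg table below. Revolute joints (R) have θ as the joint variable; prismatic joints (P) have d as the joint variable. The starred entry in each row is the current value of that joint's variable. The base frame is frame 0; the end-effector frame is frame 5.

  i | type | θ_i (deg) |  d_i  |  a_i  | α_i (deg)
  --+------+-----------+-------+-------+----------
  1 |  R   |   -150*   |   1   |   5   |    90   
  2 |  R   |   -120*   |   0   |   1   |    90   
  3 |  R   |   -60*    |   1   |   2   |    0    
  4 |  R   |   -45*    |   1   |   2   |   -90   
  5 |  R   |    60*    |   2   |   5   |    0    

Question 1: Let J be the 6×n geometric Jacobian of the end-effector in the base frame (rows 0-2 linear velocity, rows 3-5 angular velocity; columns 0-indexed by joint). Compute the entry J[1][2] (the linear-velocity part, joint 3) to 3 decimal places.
axis z_2 = (0.7500,0.4330,0.5000); lever o_n−o_2 = (2.3158,-6.2798,-2.6955)
cross product → J_v[:, 2] = (1.9727,3.1795,-5.7126)
J_ω[:, 2] = z_2
entry J[1][2] = 3.1795

3.179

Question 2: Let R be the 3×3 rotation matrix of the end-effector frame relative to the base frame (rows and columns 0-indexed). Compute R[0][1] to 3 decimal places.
End-effector y-axis (col 1 of R) = (-0.6962,0.5640,-0.4441)
R[0][1] = -0.6962

-0.696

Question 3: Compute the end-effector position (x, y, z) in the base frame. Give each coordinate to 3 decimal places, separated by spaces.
after link 1: o_1 = (-4.3301, -2.5000, 1.0000)
after link 2: o_2 = (-3.8971, -2.2500, 0.1340)
after link 3: o_3 = (-1.8481, -3.0670, -0.2321)
after link 4: o_4 = (-0.3563, -4.4364, 0.7162)
after link 5: o_5 = (-1.5813, -8.5298, -2.5615)

-1.581 -8.530 -2.561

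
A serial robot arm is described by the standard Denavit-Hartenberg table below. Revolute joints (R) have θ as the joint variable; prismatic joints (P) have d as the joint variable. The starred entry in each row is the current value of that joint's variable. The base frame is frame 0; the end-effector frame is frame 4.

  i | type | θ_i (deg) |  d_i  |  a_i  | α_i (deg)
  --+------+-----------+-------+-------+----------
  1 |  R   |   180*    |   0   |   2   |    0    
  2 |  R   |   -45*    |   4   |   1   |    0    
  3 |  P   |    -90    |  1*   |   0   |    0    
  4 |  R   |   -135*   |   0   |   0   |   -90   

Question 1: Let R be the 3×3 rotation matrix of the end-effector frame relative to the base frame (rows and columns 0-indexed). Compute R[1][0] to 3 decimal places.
End-effector x-axis (col 0 of R) = (0.0000,-1.0000,0.0000)
R[1][0] = -1.0000

-1.000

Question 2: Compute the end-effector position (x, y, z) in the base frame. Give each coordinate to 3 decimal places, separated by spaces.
after link 1: o_1 = (-2.0000, 0.0000, 0.0000)
after link 2: o_2 = (-2.7071, 0.7071, 4.0000)
after link 3: o_3 = (-2.7071, 0.7071, 5.0000)
after link 4: o_4 = (-2.7071, 0.7071, 5.0000)

-2.707 0.707 5.000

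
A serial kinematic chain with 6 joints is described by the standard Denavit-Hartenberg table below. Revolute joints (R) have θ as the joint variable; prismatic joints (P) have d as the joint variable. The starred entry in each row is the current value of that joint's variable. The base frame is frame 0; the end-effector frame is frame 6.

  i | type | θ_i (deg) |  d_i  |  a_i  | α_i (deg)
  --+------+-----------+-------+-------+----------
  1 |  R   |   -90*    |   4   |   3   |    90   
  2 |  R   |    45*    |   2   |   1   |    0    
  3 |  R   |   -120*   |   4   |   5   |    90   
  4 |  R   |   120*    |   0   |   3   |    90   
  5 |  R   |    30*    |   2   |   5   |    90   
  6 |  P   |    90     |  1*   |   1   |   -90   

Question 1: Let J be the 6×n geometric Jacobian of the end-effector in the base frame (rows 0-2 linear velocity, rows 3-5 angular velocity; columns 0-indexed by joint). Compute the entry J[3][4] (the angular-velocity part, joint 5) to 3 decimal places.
-0.500

axis z_4 = (-0.5000,-0.2241,-0.8365); lever o_n−o_4 = (-5.6830,1.5309,-0.5997)
cross product → J_v[:, 4] = (1.4151,4.4541,-2.0393)
J_ω[:, 4] = z_4
entry J[3][4] = -0.5000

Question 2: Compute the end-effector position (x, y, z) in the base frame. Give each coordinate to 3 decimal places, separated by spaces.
-14.281 -3.082 0.727

after link 1: o_1 = (0.0000, -3.0000, 4.0000)
after link 2: o_2 = (-2.0000, -3.7071, 4.7071)
after link 3: o_3 = (-6.0000, -5.0012, -0.1225)
after link 4: o_4 = (-8.5981, -4.6130, 1.3264)
after link 5: o_5 = (-13.3481, -2.0861, 1.0976)
after link 6: o_6 = (-14.2811, -3.0820, 0.7267)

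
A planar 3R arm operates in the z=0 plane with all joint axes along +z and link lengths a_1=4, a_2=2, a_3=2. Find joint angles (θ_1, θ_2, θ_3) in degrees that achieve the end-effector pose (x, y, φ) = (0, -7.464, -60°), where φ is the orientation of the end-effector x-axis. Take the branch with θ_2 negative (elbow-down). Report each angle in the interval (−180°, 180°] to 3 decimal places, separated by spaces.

-89.997 -30.008 60.006

wrist centre = target − a_3·(cos φ, sin φ) = (-1.0000, -5.7319)
cos θ_2 = (33.8552−4²−2²)/(2·4·2) = 0.8660; θ_2 = -30.0083° (elbow-down)
β = atan2(-5.7319,-1.0000) = -99.8963°; ψ = atan2(-1.0003,5.7319) = -9.8988°
θ_1 = β − ψ = -89.9975°
θ_3 = φ − θ_1 − θ_2 = 60.0058° (wrapped to (-180°,180°])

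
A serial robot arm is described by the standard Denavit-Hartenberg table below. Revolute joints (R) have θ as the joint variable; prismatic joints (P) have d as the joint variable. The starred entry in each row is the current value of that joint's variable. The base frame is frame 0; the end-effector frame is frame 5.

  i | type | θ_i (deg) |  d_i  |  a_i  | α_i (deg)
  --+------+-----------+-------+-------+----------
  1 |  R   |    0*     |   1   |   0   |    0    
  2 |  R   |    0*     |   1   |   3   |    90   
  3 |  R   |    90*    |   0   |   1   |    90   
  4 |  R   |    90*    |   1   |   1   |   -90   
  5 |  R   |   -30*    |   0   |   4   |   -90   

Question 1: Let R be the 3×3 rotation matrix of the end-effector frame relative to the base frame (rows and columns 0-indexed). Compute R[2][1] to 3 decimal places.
End-effector y-axis (col 1 of R) = (-0.0000,0.0000,1.0000)
R[2][1] = 1.0000

1.000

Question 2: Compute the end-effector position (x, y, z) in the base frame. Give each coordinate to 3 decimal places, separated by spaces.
after link 1: o_1 = (0.0000, 0.0000, 1.0000)
after link 2: o_2 = (3.0000, 0.0000, 2.0000)
after link 3: o_3 = (3.0000, 0.0000, 3.0000)
after link 4: o_4 = (4.0000, -1.0000, 3.0000)
after link 5: o_5 = (6.0000, -4.4641, 3.0000)

6.000 -4.464 3.000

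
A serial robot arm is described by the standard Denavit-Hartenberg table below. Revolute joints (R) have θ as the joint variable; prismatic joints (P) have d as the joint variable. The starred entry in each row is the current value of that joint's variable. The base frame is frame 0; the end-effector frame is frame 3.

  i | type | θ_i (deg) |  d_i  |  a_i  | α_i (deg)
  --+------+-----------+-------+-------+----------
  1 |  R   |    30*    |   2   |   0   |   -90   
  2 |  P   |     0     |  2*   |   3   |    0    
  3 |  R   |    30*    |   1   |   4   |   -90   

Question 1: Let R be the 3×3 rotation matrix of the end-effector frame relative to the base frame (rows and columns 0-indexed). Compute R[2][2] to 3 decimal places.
-0.866

End-effector z-axis (col 2 of R) = (-0.4330,-0.2500,-0.8660)
R[2][2] = -0.8660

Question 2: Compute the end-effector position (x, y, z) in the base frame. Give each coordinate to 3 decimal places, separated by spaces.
after link 1: o_1 = (0.0000, 0.0000, 2.0000)
after link 2: o_2 = (1.5981, 3.2321, 2.0000)
after link 3: o_3 = (4.0981, 5.8301, 0.0000)

4.098 5.830 0.000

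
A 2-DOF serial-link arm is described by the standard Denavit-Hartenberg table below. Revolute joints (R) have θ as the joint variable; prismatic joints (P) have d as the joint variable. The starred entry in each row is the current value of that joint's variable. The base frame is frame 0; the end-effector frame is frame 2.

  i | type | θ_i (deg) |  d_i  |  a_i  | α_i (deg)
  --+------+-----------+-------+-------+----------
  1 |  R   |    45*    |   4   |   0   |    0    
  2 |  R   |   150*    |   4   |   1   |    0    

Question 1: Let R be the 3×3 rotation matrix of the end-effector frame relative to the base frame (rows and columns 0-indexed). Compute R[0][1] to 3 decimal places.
0.259

End-effector y-axis (col 1 of R) = (0.2588,-0.9659,0.0000)
R[0][1] = 0.2588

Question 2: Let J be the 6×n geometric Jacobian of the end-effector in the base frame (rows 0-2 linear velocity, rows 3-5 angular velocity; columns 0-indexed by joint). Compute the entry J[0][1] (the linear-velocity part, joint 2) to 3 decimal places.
axis z_1 = (0.0000,0.0000,1.0000); lever o_n−o_1 = (-0.9659,-0.2588,4.0000)
cross product → J_v[:, 1] = (0.2588,-0.9659,0.0000)
J_ω[:, 1] = z_1
entry J[0][1] = 0.2588

0.259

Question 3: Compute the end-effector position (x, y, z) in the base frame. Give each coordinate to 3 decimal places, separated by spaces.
after link 1: o_1 = (0.0000, 0.0000, 4.0000)
after link 2: o_2 = (-0.9659, -0.2588, 8.0000)

-0.966 -0.259 8.000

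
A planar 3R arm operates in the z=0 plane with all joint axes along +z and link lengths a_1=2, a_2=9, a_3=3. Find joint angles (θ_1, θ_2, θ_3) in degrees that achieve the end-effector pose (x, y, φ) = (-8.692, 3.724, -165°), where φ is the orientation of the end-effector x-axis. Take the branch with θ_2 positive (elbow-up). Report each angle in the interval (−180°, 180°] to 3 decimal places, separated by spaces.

0.013 149.987 45.000

wrist centre = target − a_3·(cos φ, sin φ) = (-5.7942, 4.5005)
cos θ_2 = (53.8271−2²−9²)/(2·2·9) = -0.8659; θ_2 = 149.9871° (elbow-up)
β = atan2(4.5005,-5.7942) = 142.1630°; ψ = atan2(4.5018,-5.7932) = 142.1502°
θ_1 = β − ψ = 0.0128°
θ_3 = φ − θ_1 − θ_2 = 45.0001° (wrapped to (-180°,180°])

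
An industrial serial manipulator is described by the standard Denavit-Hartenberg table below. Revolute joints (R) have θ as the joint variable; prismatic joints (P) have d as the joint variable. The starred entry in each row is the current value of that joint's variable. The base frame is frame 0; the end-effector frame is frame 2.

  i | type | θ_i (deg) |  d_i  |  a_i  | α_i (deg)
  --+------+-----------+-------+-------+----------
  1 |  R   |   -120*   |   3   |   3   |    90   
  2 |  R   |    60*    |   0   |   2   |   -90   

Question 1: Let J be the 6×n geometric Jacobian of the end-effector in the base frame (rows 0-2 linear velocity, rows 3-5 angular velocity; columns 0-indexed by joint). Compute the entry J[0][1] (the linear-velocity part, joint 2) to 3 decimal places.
axis z_1 = (-0.8660,0.5000,0.0000); lever o_n−o_1 = (-0.5000,-0.8660,1.7321)
cross product → J_v[:, 1] = (0.8660,1.5000,1.0000)
J_ω[:, 1] = z_1
entry J[0][1] = 0.8660

0.866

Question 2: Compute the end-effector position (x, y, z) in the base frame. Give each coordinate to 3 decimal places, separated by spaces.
-2.000 -3.464 4.732

after link 1: o_1 = (-1.5000, -2.5981, 3.0000)
after link 2: o_2 = (-2.0000, -3.4641, 4.7321)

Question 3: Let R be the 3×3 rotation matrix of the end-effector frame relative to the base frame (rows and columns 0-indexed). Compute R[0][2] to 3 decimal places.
0.433

End-effector z-axis (col 2 of R) = (0.4330,0.7500,0.5000)
R[0][2] = 0.4330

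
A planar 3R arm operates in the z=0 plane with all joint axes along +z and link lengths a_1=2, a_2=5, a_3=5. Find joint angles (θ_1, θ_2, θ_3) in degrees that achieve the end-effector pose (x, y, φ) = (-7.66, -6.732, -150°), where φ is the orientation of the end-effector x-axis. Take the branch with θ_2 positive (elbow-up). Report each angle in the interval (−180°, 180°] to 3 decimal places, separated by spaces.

163.599 90.006 -43.605

wrist centre = target − a_3·(cos φ, sin φ) = (-3.3299, -4.2320)
cos θ_2 = (28.9979−2²−5²)/(2·2·5) = -0.0001; θ_2 = 90.0061° (elbow-up)
β = atan2(-4.2320,-3.3299) = -128.1968°; ψ = atan2(5.0000,1.9995) = 68.2038°
θ_1 = β − ψ = -196.4006°
θ_3 = φ − θ_1 − θ_2 = -43.6054° (wrapped to (-180°,180°])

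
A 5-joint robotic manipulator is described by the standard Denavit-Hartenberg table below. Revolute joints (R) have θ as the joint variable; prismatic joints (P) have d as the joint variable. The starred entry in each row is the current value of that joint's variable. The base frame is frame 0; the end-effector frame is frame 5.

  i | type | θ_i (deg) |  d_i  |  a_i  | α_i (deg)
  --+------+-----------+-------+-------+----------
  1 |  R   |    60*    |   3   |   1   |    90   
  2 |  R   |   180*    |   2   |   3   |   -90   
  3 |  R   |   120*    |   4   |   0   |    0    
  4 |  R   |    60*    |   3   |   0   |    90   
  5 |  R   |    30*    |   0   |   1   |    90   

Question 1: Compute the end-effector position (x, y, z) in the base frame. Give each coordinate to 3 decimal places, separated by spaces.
1.165 -1.982 -4.500

after link 1: o_1 = (0.5000, 0.8660, 3.0000)
after link 2: o_2 = (0.7321, -2.7321, 3.0000)
after link 3: o_3 = (0.7321, -2.7321, -1.0000)
after link 4: o_4 = (0.7321, -2.7321, -4.0000)
after link 5: o_5 = (1.1651, -1.9821, -4.5000)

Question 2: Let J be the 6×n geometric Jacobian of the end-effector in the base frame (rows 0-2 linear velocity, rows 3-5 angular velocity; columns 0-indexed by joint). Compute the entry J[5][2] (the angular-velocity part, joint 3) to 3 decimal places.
axis z_2 = (0.0000,-0.0000,-1.0000); lever o_n−o_2 = (0.4330,0.7500,-7.5000)
cross product → J_v[:, 2] = (0.7500,-0.4330,0.0000)
J_ω[:, 2] = z_2
entry J[5][2] = -1.0000

-1.000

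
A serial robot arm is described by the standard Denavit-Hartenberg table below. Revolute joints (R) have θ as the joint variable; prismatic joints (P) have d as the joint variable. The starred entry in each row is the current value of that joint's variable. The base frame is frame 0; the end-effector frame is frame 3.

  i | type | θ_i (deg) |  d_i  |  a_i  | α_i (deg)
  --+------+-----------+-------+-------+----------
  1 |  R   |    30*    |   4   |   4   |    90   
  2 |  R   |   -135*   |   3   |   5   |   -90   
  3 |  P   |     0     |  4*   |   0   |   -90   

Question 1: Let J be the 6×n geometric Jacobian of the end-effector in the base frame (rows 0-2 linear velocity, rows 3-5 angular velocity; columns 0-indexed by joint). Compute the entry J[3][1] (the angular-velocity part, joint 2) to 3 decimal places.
0.500

axis z_1 = (0.5000,-0.8660,0.0000); lever o_n−o_1 = (0.8876,-2.9516,-6.3640)
cross product → J_v[:, 1] = (5.5114,3.1820,-0.7071)
J_ω[:, 1] = z_1
entry J[3][1] = 0.5000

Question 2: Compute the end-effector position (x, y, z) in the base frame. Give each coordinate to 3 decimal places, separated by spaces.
after link 1: o_1 = (3.4641, 2.0000, 4.0000)
after link 2: o_2 = (1.9022, -2.3658, 0.4645)
after link 3: o_3 = (4.3517, -0.9516, -2.3640)

4.352 -0.952 -2.364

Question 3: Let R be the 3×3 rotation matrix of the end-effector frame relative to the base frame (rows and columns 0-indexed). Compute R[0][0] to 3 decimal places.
End-effector x-axis (col 0 of R) = (-0.6124,-0.3536,-0.7071)
R[0][0] = -0.6124

-0.612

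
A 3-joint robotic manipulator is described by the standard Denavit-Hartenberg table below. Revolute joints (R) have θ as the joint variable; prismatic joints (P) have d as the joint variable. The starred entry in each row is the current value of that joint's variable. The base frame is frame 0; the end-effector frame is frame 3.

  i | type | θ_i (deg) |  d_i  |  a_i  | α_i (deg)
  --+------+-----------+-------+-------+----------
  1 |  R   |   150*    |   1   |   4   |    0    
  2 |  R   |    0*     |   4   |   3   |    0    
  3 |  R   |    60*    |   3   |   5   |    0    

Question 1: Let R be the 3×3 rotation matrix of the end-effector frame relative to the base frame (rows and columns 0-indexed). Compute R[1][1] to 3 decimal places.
End-effector y-axis (col 1 of R) = (0.5000,-0.8660,0.0000)
R[1][1] = -0.8660

-0.866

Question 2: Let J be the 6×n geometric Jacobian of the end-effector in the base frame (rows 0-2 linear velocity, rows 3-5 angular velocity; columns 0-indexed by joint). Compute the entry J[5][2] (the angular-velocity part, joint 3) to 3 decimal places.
1.000

axis z_2 = (0.0000,0.0000,1.0000); lever o_n−o_2 = (-4.3301,-2.5000,3.0000)
cross product → J_v[:, 2] = (2.5000,-4.3301,0.0000)
J_ω[:, 2] = z_2
entry J[5][2] = 1.0000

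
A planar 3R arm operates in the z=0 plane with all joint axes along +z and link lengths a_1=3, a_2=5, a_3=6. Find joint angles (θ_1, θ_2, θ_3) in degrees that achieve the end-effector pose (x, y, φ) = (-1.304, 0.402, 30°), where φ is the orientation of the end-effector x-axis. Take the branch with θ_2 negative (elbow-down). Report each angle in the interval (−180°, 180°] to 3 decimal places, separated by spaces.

wrist centre = target − a_3·(cos φ, sin φ) = (-6.5002, -2.5980)
cos θ_2 = (49.0016−3²−5²)/(2·3·5) = 0.5001; θ_2 = -59.9965° (elbow-down)
β = atan2(-2.5980,-6.5002) = -158.2143°; ψ = atan2(-4.3300,5.5003) = -38.2109°
θ_1 = β − ψ = -120.0034°
θ_3 = φ − θ_1 − θ_2 = -150.0001° (wrapped to (-180°,180°])

-120.003 -59.997 -150.000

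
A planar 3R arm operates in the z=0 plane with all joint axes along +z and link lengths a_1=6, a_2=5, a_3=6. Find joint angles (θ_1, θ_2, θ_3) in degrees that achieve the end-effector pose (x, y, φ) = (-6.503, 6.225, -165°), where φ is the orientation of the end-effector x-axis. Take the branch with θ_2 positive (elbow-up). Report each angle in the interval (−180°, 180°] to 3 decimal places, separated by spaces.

55.390 90.003 49.606

wrist centre = target − a_3·(cos φ, sin φ) = (-0.7074, 7.7779)
cos θ_2 = (60.9964−6²−5²)/(2·6·5) = -0.0001; θ_2 = 90.0034° (elbow-up)
β = atan2(7.7779,-0.7074) = 95.1971°; ψ = atan2(5.0000,5.9997) = 39.8070°
θ_1 = β − ψ = 55.3901°
θ_3 = φ − θ_1 − θ_2 = 49.6065° (wrapped to (-180°,180°])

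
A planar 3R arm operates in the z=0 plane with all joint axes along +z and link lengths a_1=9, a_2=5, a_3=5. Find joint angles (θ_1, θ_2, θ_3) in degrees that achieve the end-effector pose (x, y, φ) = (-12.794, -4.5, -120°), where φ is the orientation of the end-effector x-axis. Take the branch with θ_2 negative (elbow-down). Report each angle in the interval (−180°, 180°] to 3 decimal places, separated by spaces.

wrist centre = target − a_3·(cos φ, sin φ) = (-10.2940, -0.1699)
cos θ_2 = (105.9953−9²−5²)/(2·9·5) = -0.0001; θ_2 = -90.0030° (elbow-down)
β = atan2(-0.1699,-10.2940) = -179.0546°; ψ = atan2(-5.0000,8.9997) = -29.0553°
θ_1 = β − ψ = -149.9993°
θ_3 = φ − θ_1 − θ_2 = 120.0023° (wrapped to (-180°,180°])

-149.999 -90.003 120.002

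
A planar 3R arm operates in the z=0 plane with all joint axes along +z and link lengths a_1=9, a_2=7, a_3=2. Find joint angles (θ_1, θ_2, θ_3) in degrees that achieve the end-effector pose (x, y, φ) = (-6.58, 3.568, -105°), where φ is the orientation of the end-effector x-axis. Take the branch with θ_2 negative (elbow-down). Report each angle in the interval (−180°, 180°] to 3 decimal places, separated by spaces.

-174.431 -120.000 -170.569

wrist centre = target − a_3·(cos φ, sin φ) = (-6.0624, 5.4999)
cos θ_2 = (67.0006−9²−7²)/(2·9·7) = -0.5000; θ_2 = -119.9997° (elbow-down)
β = atan2(5.4999,-6.0624) = 137.7853°; ψ = atan2(-6.0622,5.5000) = -47.7836°
θ_1 = β − ψ = 185.5689°
θ_3 = φ − θ_1 − θ_2 = -170.5692° (wrapped to (-180°,180°])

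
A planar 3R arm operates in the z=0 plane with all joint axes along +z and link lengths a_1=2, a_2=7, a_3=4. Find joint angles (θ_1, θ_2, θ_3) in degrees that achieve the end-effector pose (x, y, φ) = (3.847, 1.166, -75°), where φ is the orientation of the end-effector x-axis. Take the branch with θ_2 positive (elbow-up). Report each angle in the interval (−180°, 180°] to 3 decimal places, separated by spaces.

-59.989 134.992 -150.003

wrist centre = target − a_3·(cos φ, sin φ) = (2.8117, 5.0297)
cos θ_2 = (33.2037−2²−7²)/(2·2·7) = -0.7070; θ_2 = 134.9922° (elbow-up)
β = atan2(5.0297,2.8117) = 60.7938°; ψ = atan2(4.9504,-2.9491) = 120.7832°
θ_1 = β − ψ = -59.9894°
θ_3 = φ − θ_1 − θ_2 = -150.0028° (wrapped to (-180°,180°])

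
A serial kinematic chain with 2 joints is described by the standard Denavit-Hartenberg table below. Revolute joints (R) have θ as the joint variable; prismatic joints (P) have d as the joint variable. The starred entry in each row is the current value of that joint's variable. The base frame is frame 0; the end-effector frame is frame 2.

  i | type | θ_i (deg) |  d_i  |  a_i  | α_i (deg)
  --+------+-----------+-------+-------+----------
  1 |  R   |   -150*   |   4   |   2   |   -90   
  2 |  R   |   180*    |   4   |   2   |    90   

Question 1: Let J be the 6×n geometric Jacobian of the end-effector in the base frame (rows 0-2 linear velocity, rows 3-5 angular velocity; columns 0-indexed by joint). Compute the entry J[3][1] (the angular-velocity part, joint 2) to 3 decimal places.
axis z_1 = (0.5000,-0.8660,0.0000); lever o_n−o_1 = (3.7321,-2.4641,0.0000)
cross product → J_v[:, 1] = (0.0000,0.0000,2.0000)
J_ω[:, 1] = z_1
entry J[3][1] = 0.5000

0.500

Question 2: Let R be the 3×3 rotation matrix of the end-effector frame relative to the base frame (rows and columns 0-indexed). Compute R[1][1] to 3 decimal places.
End-effector y-axis (col 1 of R) = (0.5000,-0.8660,0.0000)
R[1][1] = -0.8660

-0.866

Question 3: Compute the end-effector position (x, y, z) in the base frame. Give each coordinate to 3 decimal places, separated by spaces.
2.000 -3.464 4.000

after link 1: o_1 = (-1.7321, -1.0000, 4.0000)
after link 2: o_2 = (2.0000, -3.4641, 4.0000)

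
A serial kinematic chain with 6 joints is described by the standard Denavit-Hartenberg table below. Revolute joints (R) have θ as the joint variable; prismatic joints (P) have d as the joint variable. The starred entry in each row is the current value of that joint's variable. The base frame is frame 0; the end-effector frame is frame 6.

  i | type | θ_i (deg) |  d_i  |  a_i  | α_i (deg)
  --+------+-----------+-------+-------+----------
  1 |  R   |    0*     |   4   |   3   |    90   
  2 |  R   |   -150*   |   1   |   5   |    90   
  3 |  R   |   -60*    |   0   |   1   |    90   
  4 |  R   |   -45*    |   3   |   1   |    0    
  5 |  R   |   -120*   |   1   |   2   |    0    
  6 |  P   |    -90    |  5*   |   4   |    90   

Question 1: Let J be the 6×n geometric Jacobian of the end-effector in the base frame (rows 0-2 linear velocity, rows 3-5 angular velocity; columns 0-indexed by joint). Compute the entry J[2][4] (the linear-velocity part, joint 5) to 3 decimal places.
axis z_4 = (0.7500,0.5000,0.4330); lever o_n−o_4 = (4.1118,0.4304,6.2376)
cross product → J_v[:, 4] = (2.9325,-2.8978,-1.7331)
J_ω[:, 4] = z_4
entry J[2][4] = -1.7331

-1.733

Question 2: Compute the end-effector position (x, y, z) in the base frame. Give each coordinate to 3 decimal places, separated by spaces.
4.646 2.409 7.998

after link 1: o_1 = (3.0000, 0.0000, 4.0000)
after link 2: o_2 = (-1.3301, -1.0000, 1.5000)
after link 3: o_3 = (-1.7631, -0.1340, 1.2500)
after link 4: o_4 = (0.5342, 1.9784, 1.7599)
after link 5: o_5 = (2.3796, 0.8054, 2.2276)
after link 6: o_6 = (4.6460, 2.4088, 7.9975)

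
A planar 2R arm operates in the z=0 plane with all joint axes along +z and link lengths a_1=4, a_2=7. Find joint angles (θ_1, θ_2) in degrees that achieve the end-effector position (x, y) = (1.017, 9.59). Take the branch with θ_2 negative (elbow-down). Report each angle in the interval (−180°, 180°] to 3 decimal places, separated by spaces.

cos θ_2 = (93.0024−4²−7²)/(2·4·7) = 0.5000; θ_2 = -59.9972° (elbow-down)
β = atan2(9.5900,1.0170) = 83.9465°; ψ = atan2(-6.0620,7.5003) = -38.9464°
θ_1 = β − ψ = 122.8929°

122.893 -59.997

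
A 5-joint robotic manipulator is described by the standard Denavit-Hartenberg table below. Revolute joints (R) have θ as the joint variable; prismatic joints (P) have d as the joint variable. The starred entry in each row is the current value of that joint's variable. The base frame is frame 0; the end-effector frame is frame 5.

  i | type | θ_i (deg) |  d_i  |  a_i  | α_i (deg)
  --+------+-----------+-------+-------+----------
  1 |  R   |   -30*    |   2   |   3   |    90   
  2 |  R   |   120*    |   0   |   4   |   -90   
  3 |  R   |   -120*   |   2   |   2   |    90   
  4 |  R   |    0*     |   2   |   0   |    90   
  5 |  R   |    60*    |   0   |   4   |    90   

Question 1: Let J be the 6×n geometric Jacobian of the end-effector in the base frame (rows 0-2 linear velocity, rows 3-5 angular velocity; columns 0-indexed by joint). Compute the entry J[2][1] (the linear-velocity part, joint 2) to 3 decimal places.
-0.366

axis z_1 = (-0.5000,-0.8660,0.0000); lever o_n−o_1 = (-0.6830,-0.4510,-3.3660)
cross product → J_v[:, 1] = (2.9151,-1.6830,-0.3660)
J_ω[:, 1] = z_1
entry J[2][1] = -0.3660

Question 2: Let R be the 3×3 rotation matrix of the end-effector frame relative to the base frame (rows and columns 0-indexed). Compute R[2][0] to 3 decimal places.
End-effector x-axis (col 0 of R) = (0.4330,-0.2500,-0.8660)
R[2][0] = -0.8660

-0.866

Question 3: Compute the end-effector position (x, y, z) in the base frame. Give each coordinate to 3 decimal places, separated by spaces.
after link 1: o_1 = (2.5981, -1.5000, 2.0000)
after link 2: o_2 = (0.8660, -0.5000, 5.4641)
after link 3: o_3 = (-1.0670, -1.3840, 3.5981)
after link 4: o_4 = (0.1830, -0.9510, 2.0981)
after link 5: o_5 = (1.9151, -1.9510, -1.3660)

1.915 -1.951 -1.366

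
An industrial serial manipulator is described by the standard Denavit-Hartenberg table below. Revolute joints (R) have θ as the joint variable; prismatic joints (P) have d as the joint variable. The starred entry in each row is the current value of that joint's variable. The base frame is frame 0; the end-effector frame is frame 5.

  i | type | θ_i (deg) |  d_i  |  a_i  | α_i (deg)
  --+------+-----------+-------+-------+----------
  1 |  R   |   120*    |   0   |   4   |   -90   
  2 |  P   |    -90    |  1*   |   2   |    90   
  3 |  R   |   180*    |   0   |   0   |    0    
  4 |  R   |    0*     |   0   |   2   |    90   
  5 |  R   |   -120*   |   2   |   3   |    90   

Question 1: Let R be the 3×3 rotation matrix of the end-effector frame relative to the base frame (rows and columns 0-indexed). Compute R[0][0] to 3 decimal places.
-0.433

End-effector x-axis (col 0 of R) = (-0.4330,0.7500,0.5000)
R[0][0] = -0.4330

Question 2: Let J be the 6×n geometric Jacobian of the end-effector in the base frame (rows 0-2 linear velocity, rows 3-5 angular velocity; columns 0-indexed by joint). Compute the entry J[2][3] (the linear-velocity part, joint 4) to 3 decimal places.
axis z_3 = (0.5000,-0.8660,0.0000); lever o_n−o_3 = (-3.0311,1.2500,-0.5000)
cross product → J_v[:, 3] = (0.4330,0.2500,-2.0000)
J_ω[:, 3] = z_3
entry J[2][3] = -2.0000

-2.000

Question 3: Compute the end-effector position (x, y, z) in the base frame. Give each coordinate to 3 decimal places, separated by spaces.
after link 1: o_1 = (-2.0000, 3.4641, 0.0000)
after link 2: o_2 = (-2.8660, 2.9641, 2.0000)
after link 3: o_3 = (-2.8660, 2.9641, 2.0000)
after link 4: o_4 = (-2.8660, 2.9641, 0.0000)
after link 5: o_5 = (-5.8971, 4.2141, 1.5000)

-5.897 4.214 1.500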